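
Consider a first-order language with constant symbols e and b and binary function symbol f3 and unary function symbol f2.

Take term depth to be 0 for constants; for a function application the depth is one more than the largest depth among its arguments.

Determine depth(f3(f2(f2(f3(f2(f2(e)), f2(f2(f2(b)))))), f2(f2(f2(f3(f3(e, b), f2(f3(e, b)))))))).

depth(f2(e)) = 1 + depth(e) = 1 + 0 = 1
depth(f2(f2(e))) = 1 + depth(f2(e)) = 1 + 1 = 2
depth(f2(b)) = 1 + depth(b) = 1 + 0 = 1
depth(f2(f2(b))) = 1 + depth(f2(b)) = 1 + 1 = 2
depth(f2(f2(f2(b)))) = 1 + depth(f2(f2(b))) = 1 + 2 = 3
depth(f3(f2(f2(e)), f2(f2(f2(b))))) = 1 + max(2, 3) = 4
depth(f2(f3(f2(f2(e)), f2(f2(f2(b)))))) = 1 + depth(f3(f2(f2(e)), f2(f2(f2(b))))) = 1 + 4 = 5
depth(f2(f2(f3(f2(f2(e)), f2(f2(f2(b))))))) = 1 + depth(f2(f3(f2(f2(e)), f2(f2(f2(b)))))) = 1 + 5 = 6
depth(f3(e, b)) = 1 + max(0, 0) = 1
depth(f2(f3(e, b))) = 1 + depth(f3(e, b)) = 1 + 1 = 2
depth(f3(f3(e, b), f2(f3(e, b)))) = 1 + max(1, 2) = 3
depth(f2(f3(f3(e, b), f2(f3(e, b))))) = 1 + depth(f3(f3(e, b), f2(f3(e, b)))) = 1 + 3 = 4
depth(f2(f2(f3(f3(e, b), f2(f3(e, b)))))) = 1 + depth(f2(f3(f3(e, b), f2(f3(e, b))))) = 1 + 4 = 5
depth(f2(f2(f2(f3(f3(e, b), f2(f3(e, b))))))) = 1 + depth(f2(f2(f3(f3(e, b), f2(f3(e, b)))))) = 1 + 5 = 6
depth(f3(f2(f2(f3(f2(f2(e)), f2(f2(f2(b)))))), f2(f2(f2(f3(f3(e, b), f2(f3(e, b)))))))) = 1 + max(6, 6) = 7

7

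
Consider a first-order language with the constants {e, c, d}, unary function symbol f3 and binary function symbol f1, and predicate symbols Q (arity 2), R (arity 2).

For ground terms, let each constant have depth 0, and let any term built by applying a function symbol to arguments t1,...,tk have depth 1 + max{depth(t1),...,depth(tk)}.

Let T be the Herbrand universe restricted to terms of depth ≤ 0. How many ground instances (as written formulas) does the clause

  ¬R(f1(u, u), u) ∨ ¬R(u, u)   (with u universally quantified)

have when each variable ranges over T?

Ground terms of depth ≤ 0:
  Write N_k for the number of ground terms of depth ≤ k. A term of depth ≤ k is either a constant or a function symbol applied to arguments of depth ≤ k−1, so N_k = 3 + N_{k-1} + N_{k-1}^2.
  N_0 = 3
So there are 3 ground terms available for substitution.
The clause has 1 distinct variable (u), which appears in the body. In the free term algebra distinct substitutions yield syntactically distinct ground instances.
Number of ground instances = 3.

3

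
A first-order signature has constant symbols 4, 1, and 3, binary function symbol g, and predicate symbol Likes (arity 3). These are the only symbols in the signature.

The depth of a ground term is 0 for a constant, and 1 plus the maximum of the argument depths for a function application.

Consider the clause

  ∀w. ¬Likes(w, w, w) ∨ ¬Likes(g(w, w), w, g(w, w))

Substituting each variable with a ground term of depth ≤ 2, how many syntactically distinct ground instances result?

147

Ground terms of depth ≤ 2:
  Let N_k count ground terms of depth at most k. Each non-constant term of depth ≤ k is some function symbol applied to depth-≤(k−1) arguments, giving N_k = 3 + N_{k-1}^2.
  N_0 = 3
  N_1 = 3 + 3^2 = 12
  N_2 = 3 + 12^2 = 147
So there are 147 ground terms available for substitution.
There is 1 variable to instantiate (w),  occurring in at least one literal, so different choices give different ground instances.
Number of ground instances = 147.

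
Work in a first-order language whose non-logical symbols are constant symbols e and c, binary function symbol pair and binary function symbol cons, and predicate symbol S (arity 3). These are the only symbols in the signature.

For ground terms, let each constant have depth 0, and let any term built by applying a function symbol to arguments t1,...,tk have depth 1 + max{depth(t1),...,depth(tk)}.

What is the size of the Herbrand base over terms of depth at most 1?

First count ground terms of depth ≤ 1.
If N_k denotes the number of depth-≤k ground terms, the 2 constants give N_0 = 2, and each function symbol of arity r contributes N_{k-1}^r new terms at level k: N_k = 2 + N_{k-1}^2 + N_{k-1}^2.
N_0 = 2
N_1 = 2 + 2^2 + 2^2 = 10
Explicitly: e, c, pair(e, e), pair(e, c), pair(c, e), pair(c, c), cons(e, e), cons(e, c), cons(c, e), cons(c, c).
So |H| = 10.
Ground atoms are formed by filling each argument slot of a predicate with a term from H, so an r-ary predicate gives |H|^r atoms:
  S: 10^3 = 1000
Total ground atoms: 1000.

1000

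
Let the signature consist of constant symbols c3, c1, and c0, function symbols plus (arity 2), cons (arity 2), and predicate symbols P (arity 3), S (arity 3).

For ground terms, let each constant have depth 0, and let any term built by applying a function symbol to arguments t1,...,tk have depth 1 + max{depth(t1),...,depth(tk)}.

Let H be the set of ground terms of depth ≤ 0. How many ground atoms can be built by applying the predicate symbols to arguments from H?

54

First count ground terms of depth ≤ 0.
Write N_k for the number of ground terms of depth ≤ k. A term of depth ≤ k is either a constant or a function symbol applied to arguments of depth ≤ k−1, so N_k = 3 + N_{k-1}^2 + N_{k-1}^2.
N_0 = 3
So |H| = 3.
Ground atoms are formed by filling each argument slot of a predicate with a term from H, so an r-ary predicate gives |H|^r atoms:
  P: 3^3 = 27;  S: 3^3 = 27
Total ground atoms: 27 + 27 = 54.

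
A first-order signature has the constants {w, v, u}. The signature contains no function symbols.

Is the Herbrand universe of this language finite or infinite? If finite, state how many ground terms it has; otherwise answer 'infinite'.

There are no function symbols, so every ground term is one of the 3 constants.
The Herbrand universe is {w, v, u}, which is finite with 3 elements.

3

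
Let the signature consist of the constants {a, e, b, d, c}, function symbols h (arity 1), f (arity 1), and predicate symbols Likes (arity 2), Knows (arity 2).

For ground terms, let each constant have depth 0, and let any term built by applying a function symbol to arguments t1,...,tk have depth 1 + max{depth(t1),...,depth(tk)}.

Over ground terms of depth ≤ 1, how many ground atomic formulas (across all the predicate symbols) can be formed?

450

First count ground terms of depth ≤ 1.
Let N_k count ground terms of depth at most k. Each non-constant term of depth ≤ k is some function symbol applied to depth-≤(k−1) arguments, giving N_k = 5 + N_{k-1} + N_{k-1}.
N_0 = 5
N_1 = 5 + 5 + 5 = 15
So |H| = 15.
Ground atoms are formed by filling each argument slot of a predicate with a term from H, so an r-ary predicate gives |H|^r atoms:
  Likes: 15^2 = 225;  Knows: 15^2 = 225
Total ground atoms: 225 + 225 = 450.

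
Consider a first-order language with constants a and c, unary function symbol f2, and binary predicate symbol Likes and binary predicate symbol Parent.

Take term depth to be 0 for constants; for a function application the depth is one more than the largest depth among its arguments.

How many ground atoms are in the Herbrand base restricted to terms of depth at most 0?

First count ground terms of depth ≤ 0.
Let N_k count ground terms of depth at most k. Each non-constant term of depth ≤ k is some function symbol applied to depth-≤(k−1) arguments, giving N_k = 2 + N_{k-1}.
N_0 = 2
Explicitly: a, c.
So |H| = 2.
A ground atom is a predicate applied to a tuple of terms from H, so the count is the sum over predicates of |H|^arity:
  Likes: 2^2 = 4;  Parent: 2^2 = 4
Total ground atoms: 4 + 4 = 8.

8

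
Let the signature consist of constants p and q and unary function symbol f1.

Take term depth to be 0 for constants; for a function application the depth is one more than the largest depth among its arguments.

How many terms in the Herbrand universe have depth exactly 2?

2

If N_k denotes the number of depth-≤k ground terms, the 2 constants give N_0 = 2, and each function symbol of arity r contributes N_{k-1}^r new terms at level k: N_k = 2 + N_{k-1}.
N_0 = 2
N_1 = 2 + 2 = 4
N_2 = 2 + 4 = 6
Terms of depth exactly 2: N_2 − N_1 = 6 − 4 = 2.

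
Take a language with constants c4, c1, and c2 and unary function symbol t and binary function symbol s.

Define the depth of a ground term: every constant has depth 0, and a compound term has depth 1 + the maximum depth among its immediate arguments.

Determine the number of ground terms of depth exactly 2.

Count level by level. With function symbols t/1, s/2, the terms of depth ≤ k are the 3 constants together with each function applied to depth-≤(k−1) tuples, so N_k = 3 + N_{k-1} + N_{k-1}^2.
N_0 = 3
N_1 = 3 + 3 + 3^2 = 15
N_2 = 3 + 15 + 15^2 = 243
Terms of depth exactly 2: N_2 − N_1 = 243 − 15 = 228.

228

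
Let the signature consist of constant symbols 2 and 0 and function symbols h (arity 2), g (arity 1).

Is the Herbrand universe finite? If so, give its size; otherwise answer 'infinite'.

The signature has at least one function symbol (h, arity 2) and at least one constant (2).
Iterating h gives infinitely many distinct ground terms: 2, h(2, 2), h(h(2, 2), h(2, 2)), ...
So the Herbrand universe is infinite.

infinite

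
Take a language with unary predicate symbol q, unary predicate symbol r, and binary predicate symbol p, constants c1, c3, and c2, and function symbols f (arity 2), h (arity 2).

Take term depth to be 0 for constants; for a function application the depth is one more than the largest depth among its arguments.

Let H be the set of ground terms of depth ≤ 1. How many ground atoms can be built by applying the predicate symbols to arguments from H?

First count ground terms of depth ≤ 1.
Write N_k for the number of ground terms of depth ≤ k. A term of depth ≤ k is either a constant or a function symbol applied to arguments of depth ≤ k−1, so N_k = 3 + N_{k-1}^2 + N_{k-1}^2.
N_0 = 3
N_1 = 3 + 3^2 + 3^2 = 21
So |H| = 21.
Ground atoms are formed by filling each argument slot of a predicate with a term from H, so an r-ary predicate gives |H|^r atoms:
  q: 21;  r: 21;  p: 21^2 = 441
Total ground atoms: 21 + 21 + 441 = 483.

483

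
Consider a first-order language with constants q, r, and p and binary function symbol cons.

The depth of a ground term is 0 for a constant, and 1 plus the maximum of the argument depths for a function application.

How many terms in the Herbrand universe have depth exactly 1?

Write N_k for the number of ground terms of depth ≤ k. A term of depth ≤ k is either a constant or a function symbol applied to arguments of depth ≤ k−1, so N_k = 3 + N_{k-1}^2.
N_0 = 3
N_1 = 3 + 3^2 = 12
Terms of depth exactly 1: N_1 − N_0 = 12 − 3 = 9.

9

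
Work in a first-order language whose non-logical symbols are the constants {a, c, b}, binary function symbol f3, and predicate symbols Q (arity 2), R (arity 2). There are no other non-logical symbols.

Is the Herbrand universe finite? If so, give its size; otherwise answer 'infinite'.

infinite

The signature has at least one function symbol (f3, arity 2) and at least one constant (a).
Iterating f3 gives infinitely many distinct ground terms: a, f3(a, a), f3(f3(a, a), f3(a, a)), ...
So the Herbrand universe is infinite.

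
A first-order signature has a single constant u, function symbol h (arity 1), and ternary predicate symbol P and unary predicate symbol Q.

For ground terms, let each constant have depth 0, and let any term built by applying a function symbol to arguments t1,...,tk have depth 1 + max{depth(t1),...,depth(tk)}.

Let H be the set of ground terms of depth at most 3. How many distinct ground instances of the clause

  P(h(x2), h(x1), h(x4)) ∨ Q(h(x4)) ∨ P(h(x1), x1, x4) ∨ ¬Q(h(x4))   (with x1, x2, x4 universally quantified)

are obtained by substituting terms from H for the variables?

Ground terms of depth ≤ 3:
  Let N_k = |{terms of depth ≤ k}|. Then N_0 = 1 and N_k = 1 + N_{k-1} for k ≥ 1 (one summand per function symbol, arity giving the exponent).
  N_0 = 1
  N_1 = 1 + 1 = 2
  N_2 = 1 + 2 = 3
  N_3 = 1 + 3 = 4
  Explicitly: u, h(u), h(h(u)), h(h(h(u))).
So there are 4 ground terms available for substitution.
Each of x1, x2, x4 ranges independently over the available ground terms, and distinct assignments produce distinct instances.
Number of ground instances = 4^3 = 64.

64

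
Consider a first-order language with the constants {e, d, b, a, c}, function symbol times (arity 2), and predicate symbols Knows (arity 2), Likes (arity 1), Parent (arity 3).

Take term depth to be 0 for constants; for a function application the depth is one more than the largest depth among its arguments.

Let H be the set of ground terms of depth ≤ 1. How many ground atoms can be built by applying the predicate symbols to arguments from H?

First count ground terms of depth ≤ 1.
Let N_k count ground terms of depth at most k. Each non-constant term of depth ≤ k is some function symbol applied to depth-≤(k−1) arguments, giving N_k = 5 + N_{k-1}^2.
N_0 = 5
N_1 = 5 + 5^2 = 30
So |H| = 30.
Ground atoms are formed by filling each argument slot of a predicate with a term from H, so an r-ary predicate gives |H|^r atoms:
  Knows: 30^2 = 900;  Likes: 30;  Parent: 30^3 = 27000
Total ground atoms: 900 + 30 + 27000 = 27930.

27930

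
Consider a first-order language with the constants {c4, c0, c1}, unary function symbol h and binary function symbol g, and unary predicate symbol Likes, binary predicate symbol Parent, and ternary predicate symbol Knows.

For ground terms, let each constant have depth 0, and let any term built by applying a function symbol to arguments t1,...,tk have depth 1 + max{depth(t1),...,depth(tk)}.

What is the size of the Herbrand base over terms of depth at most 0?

First count ground terms of depth ≤ 0.
If N_k denotes the number of depth-≤k ground terms, the 3 constants give N_0 = 3, and each function symbol of arity r contributes N_{k-1}^r new terms at level k: N_k = 3 + N_{k-1} + N_{k-1}^2.
N_0 = 3
So |H| = 3.
For each predicate symbol, the number of ground atoms is |H| raised to its arity; summing:
  Likes: 3;  Parent: 3^2 = 9;  Knows: 3^3 = 27
Total ground atoms: 3 + 9 + 27 = 39.

39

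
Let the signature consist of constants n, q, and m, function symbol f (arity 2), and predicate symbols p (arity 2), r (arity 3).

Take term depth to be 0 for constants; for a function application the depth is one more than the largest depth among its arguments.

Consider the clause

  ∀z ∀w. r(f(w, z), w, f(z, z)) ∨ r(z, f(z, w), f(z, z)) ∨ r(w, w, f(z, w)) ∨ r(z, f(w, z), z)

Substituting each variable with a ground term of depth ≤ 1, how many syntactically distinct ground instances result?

144

Ground terms of depth ≤ 1:
  Write N_k for the number of ground terms of depth ≤ k. A term of depth ≤ k is either a constant or a function symbol applied to arguments of depth ≤ k−1, so N_k = 3 + N_{k-1}^2.
  N_0 = 3
  N_1 = 3 + 3^2 = 12
So there are 12 ground terms available for substitution.
The clause has 2 distinct variables (z, w), each appearing in the body. In the free term algebra distinct substitutions yield syntactically distinct ground instances.
Number of ground instances = 12^2 = 144.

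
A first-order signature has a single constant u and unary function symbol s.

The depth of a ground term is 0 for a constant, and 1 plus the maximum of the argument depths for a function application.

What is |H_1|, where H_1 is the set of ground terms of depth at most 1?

2

If N_k denotes the number of depth-≤k ground terms, the 1 constant gives N_0 = 1, and each function symbol of arity r contributes N_{k-1}^r new terms at level k: N_k = 1 + N_{k-1}.
N_0 = 1
N_1 = 1 + 1 = 2
Explicitly: u, s(u).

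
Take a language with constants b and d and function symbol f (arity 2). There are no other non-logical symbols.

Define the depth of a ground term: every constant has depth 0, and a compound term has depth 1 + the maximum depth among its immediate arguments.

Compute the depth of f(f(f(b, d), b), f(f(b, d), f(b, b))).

3

depth(f(b, d)) = 1 + max(0, 0) = 1
depth(f(f(b, d), b)) = 1 + max(1, 0) = 2
depth(f(b, b)) = 1 + max(0, 0) = 1
depth(f(f(b, d), f(b, b))) = 1 + max(1, 1) = 2
depth(f(f(f(b, d), b), f(f(b, d), f(b, b)))) = 1 + max(2, 2) = 3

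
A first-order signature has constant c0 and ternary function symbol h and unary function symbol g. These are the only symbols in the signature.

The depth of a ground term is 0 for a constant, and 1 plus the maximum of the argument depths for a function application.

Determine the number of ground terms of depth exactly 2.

28

Count level by level. With function symbols h/3, g/1, the terms of depth ≤ k are the 1 constant together with each function applied to depth-≤(k−1) tuples, so N_k = 1 + N_{k-1}^3 + N_{k-1}.
N_0 = 1
N_1 = 1 + 1^3 + 1 = 3
N_2 = 1 + 3^3 + 3 = 31
Terms of depth exactly 2: N_2 − N_1 = 31 − 3 = 28.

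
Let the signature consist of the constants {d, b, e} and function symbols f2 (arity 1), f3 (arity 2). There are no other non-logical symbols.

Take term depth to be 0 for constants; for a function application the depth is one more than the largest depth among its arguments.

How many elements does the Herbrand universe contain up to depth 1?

15

Let N_k count ground terms of depth at most k. Each non-constant term of depth ≤ k is some function symbol applied to depth-≤(k−1) arguments, giving N_k = 3 + N_{k-1} + N_{k-1}^2.
N_0 = 3
N_1 = 3 + 3 + 3^2 = 15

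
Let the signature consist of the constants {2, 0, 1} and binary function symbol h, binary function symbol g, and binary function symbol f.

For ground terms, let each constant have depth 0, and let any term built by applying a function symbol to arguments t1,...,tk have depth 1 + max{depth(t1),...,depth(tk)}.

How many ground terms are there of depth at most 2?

Count level by level. With function symbols h/2, g/2, f/2, the terms of depth ≤ k are the 3 constants together with each function applied to depth-≤(k−1) tuples, so N_k = 3 + N_{k-1}^2 + N_{k-1}^2 + N_{k-1}^2.
N_0 = 3
N_1 = 3 + 3^2 + 3^2 + 3^2 = 30
N_2 = 3 + 30^2 + 30^2 + 30^2 = 2703

2703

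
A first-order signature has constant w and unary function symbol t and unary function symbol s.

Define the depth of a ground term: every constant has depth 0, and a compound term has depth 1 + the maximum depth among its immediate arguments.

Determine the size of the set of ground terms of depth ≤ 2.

7

Let N_k = |{terms of depth ≤ k}|. Then N_0 = 1 and N_k = 1 + N_{k-1} + N_{k-1} for k ≥ 1 (one summand per function symbol, arity giving the exponent).
N_0 = 1
N_1 = 1 + 1 + 1 = 3
N_2 = 1 + 3 + 3 = 7
Explicitly: w, t(w), t(t(w)), t(s(w)), s(w), s(t(w)), s(s(w)).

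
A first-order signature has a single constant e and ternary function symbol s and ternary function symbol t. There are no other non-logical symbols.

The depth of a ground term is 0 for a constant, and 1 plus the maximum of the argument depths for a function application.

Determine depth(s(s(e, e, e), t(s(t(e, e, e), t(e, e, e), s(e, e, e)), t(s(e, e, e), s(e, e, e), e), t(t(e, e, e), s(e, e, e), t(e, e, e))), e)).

depth(s(e, e, e)) = 1 + max(0, 0, 0) = 1
depth(t(e, e, e)) = 1 + max(0, 0, 0) = 1
depth(s(t(e, e, e), t(e, e, e), s(e, e, e))) = 1 + max(1, 1, 1) = 2
depth(t(s(e, e, e), s(e, e, e), e)) = 1 + max(1, 1, 0) = 2
depth(t(t(e, e, e), s(e, e, e), t(e, e, e))) = 1 + max(1, 1, 1) = 2
depth(t(s(t(e, e, e), t(e, e, e), s(e, e, e)), t(s(e, e, e), s(e, e, e), e), t(t(e, e, e), s(e, e, e), t(e, e, e)))) = 1 + max(2, 2, 2) = 3
depth(s(s(e, e, e), t(s(t(e, e, e), t(e, e, e), s(e, e, e)), t(s(e, e, e), s(e, e, e), e), t(t(e, e, e), s(e, e, e), t(e, e, e))), e)) = 1 + max(1, 3, 0) = 4

4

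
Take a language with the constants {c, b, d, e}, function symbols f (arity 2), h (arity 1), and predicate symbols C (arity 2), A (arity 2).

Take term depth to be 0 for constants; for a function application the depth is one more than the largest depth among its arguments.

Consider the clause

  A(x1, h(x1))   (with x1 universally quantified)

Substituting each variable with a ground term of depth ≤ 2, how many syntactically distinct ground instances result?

Ground terms of depth ≤ 2:
  If N_k denotes the number of depth-≤k ground terms, the 4 constants give N_0 = 4, and each function symbol of arity r contributes N_{k-1}^r new terms at level k: N_k = 4 + N_{k-1}^2 + N_{k-1}.
  N_0 = 4
  N_1 = 4 + 4^2 + 4 = 24
  N_2 = 4 + 24^2 + 24 = 604
So there are 604 ground terms available for substitution.
The body mentions the single quantified variable x1; since ground terms form a free algebra, no two substitutions collapse to the same formula.
Number of ground instances = 604.

604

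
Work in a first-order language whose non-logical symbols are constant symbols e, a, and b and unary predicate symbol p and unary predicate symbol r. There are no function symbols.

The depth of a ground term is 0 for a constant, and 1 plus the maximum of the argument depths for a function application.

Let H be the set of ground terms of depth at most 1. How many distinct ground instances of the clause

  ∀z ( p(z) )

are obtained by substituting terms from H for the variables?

Ground terms of depth ≤ 1:
  With no function symbols every ground term is a constant, so there are exactly 3 ground terms at every depth bound.
  N_0 = 3
  N_1 = 3
So there are 3 ground terms available for substitution.
There is 1 variable to instantiate (z),  occurring in at least one literal, so different choices give different ground instances.
Number of ground instances = 3.

3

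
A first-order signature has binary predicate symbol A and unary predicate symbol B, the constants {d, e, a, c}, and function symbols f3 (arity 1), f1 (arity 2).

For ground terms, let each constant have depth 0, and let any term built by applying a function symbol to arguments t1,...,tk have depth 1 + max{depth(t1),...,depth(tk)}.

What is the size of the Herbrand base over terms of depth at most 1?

First count ground terms of depth ≤ 1.
Let N_k count ground terms of depth at most k. Each non-constant term of depth ≤ k is some function symbol applied to depth-≤(k−1) arguments, giving N_k = 4 + N_{k-1} + N_{k-1}^2.
N_0 = 4
N_1 = 4 + 4 + 4^2 = 24
So |H| = 24.
For each predicate symbol, the number of ground atoms is |H| raised to its arity; summing:
  A: 24^2 = 576;  B: 24
Total ground atoms: 576 + 24 = 600.

600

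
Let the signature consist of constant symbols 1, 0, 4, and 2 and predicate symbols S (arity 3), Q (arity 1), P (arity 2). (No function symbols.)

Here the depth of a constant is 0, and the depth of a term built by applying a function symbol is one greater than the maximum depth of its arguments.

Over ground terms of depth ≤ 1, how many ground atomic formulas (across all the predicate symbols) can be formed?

First count ground terms of depth ≤ 1.
With no function symbols every ground term is a constant, so there are exactly 4 ground terms at every depth bound.
N_0 = 4
N_1 = 4
Explicitly: 1, 0, 4, 2.
So |H| = 4.
For each predicate symbol, the number of ground atoms is |H| raised to its arity; summing:
  S: 4^3 = 64;  Q: 4;  P: 4^2 = 16
Total ground atoms: 64 + 4 + 16 = 84.

84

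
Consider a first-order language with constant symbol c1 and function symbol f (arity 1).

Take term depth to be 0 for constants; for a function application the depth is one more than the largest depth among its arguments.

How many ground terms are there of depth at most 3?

4

Write N_k for the number of ground terms of depth ≤ k. A term of depth ≤ k is either a constant or a function symbol applied to arguments of depth ≤ k−1, so N_k = 1 + N_{k-1}.
N_0 = 1
N_1 = 1 + 1 = 2
N_2 = 1 + 2 = 3
N_3 = 1 + 3 = 4
Explicitly: c1, f(c1), f(f(c1)), f(f(f(c1))).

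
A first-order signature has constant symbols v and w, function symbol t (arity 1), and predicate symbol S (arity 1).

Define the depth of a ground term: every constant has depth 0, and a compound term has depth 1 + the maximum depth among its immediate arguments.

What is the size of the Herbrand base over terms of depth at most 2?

First count ground terms of depth ≤ 2.
Count level by level. With function symbols t/1, the terms of depth ≤ k are the 2 constants together with each function applied to depth-≤(k−1) tuples, so N_k = 2 + N_{k-1}.
N_0 = 2
N_1 = 2 + 2 = 4
N_2 = 2 + 4 = 6
So |H| = 6.
A ground atom is a predicate applied to a tuple of terms from H, so the count is the sum over predicates of |H|^arity:
  S: 6
Total ground atoms: 6.

6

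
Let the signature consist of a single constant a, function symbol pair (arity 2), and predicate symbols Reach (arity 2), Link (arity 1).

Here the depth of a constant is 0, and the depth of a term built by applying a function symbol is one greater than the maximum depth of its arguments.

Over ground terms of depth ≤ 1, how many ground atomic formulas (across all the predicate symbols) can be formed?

First count ground terms of depth ≤ 1.
Count level by level. With function symbols pair/2, the terms of depth ≤ k are the 1 constant together with each function applied to depth-≤(k−1) tuples, so N_k = 1 + N_{k-1}^2.
N_0 = 1
N_1 = 1 + 1^2 = 2
Explicitly: a, pair(a, a).
So |H| = 2.
Ground atoms are formed by filling each argument slot of a predicate with a term from H, so an r-ary predicate gives |H|^r atoms:
  Reach: 2^2 = 4;  Link: 2
Total ground atoms: 4 + 2 = 6.

6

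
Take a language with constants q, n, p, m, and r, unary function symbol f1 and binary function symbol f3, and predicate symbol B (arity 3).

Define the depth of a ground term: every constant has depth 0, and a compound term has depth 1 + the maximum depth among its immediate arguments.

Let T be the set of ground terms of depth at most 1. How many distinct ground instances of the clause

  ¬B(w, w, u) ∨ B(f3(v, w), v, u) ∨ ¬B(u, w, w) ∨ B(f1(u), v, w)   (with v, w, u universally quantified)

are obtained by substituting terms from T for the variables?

Ground terms of depth ≤ 1:
  If N_k denotes the number of depth-≤k ground terms, the 5 constants give N_0 = 5, and each function symbol of arity r contributes N_{k-1}^r new terms at level k: N_k = 5 + N_{k-1} + N_{k-1}^2.
  N_0 = 5
  N_1 = 5 + 5 + 5^2 = 35
So there are 35 ground terms available for substitution.
The clause has 3 distinct variables (v, w, u), each appearing in the body. In the free term algebra distinct substitutions yield syntactically distinct ground instances.
Number of ground instances = 35^3 = 42875.

42875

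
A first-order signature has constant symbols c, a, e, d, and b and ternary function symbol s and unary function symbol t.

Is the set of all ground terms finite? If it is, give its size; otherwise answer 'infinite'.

The signature has at least one function symbol (s, arity 3) and at least one constant (c).
Iterating s gives infinitely many distinct ground terms: c, s(c, c, c), s(s(c, c, c), s(c, c, c), s(c, c, c)), ...
So the Herbrand universe is infinite.

infinite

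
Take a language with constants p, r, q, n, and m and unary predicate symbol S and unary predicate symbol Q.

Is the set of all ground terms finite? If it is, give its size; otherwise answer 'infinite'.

5

There are no function symbols, so every ground term is one of the 5 constants.
The Herbrand universe is {p, r, q, n, m}, which is finite with 5 elements.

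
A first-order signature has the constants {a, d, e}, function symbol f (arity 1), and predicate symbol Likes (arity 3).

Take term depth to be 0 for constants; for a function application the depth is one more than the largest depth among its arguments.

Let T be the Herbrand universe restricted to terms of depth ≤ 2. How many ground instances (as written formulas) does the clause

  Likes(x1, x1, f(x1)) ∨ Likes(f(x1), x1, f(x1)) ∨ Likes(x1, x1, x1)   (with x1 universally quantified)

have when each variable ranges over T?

9

Ground terms of depth ≤ 2:
  Let N_k count ground terms of depth at most k. Each non-constant term of depth ≤ k is some function symbol applied to depth-≤(k−1) arguments, giving N_k = 3 + N_{k-1}.
  N_0 = 3
  N_1 = 3 + 3 = 6
  N_2 = 3 + 6 = 9
So there are 9 ground terms available for substitution.
There is 1 variable to instantiate (x1),  occurring in at least one literal, so different choices give different ground instances.
Number of ground instances = 9.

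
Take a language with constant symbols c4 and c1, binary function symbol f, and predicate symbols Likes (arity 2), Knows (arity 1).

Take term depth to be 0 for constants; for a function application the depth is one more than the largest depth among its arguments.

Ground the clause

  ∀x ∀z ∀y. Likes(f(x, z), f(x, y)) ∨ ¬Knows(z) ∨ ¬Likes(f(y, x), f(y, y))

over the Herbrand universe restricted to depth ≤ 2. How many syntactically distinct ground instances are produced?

Ground terms of depth ≤ 2:
  Count level by level. With function symbols f/2, the terms of depth ≤ k are the 2 constants together with each function applied to depth-≤(k−1) tuples, so N_k = 2 + N_{k-1}^2.
  N_0 = 2
  N_1 = 2 + 2^2 = 6
  N_2 = 2 + 6^2 = 38
So there are 38 ground terms available for substitution.
Each of x, z, y ranges independently over the available ground terms, and distinct assignments produce distinct instances.
Number of ground instances = 38^3 = 54872.

54872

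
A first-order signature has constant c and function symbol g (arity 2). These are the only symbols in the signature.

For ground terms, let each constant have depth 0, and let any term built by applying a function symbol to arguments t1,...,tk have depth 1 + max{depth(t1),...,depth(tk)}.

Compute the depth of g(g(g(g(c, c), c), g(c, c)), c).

depth(g(c, c)) = 1 + max(0, 0) = 1
depth(g(g(c, c), c)) = 1 + max(1, 0) = 2
depth(g(g(g(c, c), c), g(c, c))) = 1 + max(2, 1) = 3
depth(g(g(g(g(c, c), c), g(c, c)), c)) = 1 + max(3, 0) = 4

4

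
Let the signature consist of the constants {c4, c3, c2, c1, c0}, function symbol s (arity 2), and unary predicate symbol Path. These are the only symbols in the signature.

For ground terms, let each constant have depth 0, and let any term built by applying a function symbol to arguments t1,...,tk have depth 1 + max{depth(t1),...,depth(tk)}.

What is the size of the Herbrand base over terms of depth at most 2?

905

First count ground terms of depth ≤ 2.
If N_k denotes the number of depth-≤k ground terms, the 5 constants give N_0 = 5, and each function symbol of arity r contributes N_{k-1}^r new terms at level k: N_k = 5 + N_{k-1}^2.
N_0 = 5
N_1 = 5 + 5^2 = 30
N_2 = 5 + 30^2 = 905
So |H| = 905.
For each predicate symbol, the number of ground atoms is |H| raised to its arity; summing:
  Path: 905
Total ground atoms: 905.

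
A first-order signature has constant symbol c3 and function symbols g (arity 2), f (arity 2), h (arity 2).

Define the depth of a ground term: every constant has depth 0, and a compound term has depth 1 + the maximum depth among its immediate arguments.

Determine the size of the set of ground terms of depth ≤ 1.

Let N_k = |{terms of depth ≤ k}|. Then N_0 = 1 and N_k = 1 + N_{k-1}^2 + N_{k-1}^2 + N_{k-1}^2 for k ≥ 1 (one summand per function symbol, arity giving the exponent).
N_0 = 1
N_1 = 1 + 1^2 + 1^2 + 1^2 = 4

4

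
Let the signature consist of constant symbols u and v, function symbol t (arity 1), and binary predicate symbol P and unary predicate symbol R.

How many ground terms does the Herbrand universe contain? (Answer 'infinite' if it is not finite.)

The signature has at least one function symbol (t, arity 1) and at least one constant (u).
Iterating t gives infinitely many distinct ground terms: u, t(u), t(t(u)), ...
So the Herbrand universe is infinite.

infinite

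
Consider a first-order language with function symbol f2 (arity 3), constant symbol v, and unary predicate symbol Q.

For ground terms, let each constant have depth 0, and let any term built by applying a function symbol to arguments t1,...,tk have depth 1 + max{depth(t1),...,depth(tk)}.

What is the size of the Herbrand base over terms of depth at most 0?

First count ground terms of depth ≤ 0.
Let N_k = |{terms of depth ≤ k}|. Then N_0 = 1 and N_k = 1 + N_{k-1}^3 for k ≥ 1 (one summand per function symbol, arity giving the exponent).
N_0 = 1
Explicitly: v.
So |H| = 1.
Each predicate of arity r yields |H|^r ground atoms (one per choice of an r-tuple from H):
  Q: 1
Total ground atoms: 1.

1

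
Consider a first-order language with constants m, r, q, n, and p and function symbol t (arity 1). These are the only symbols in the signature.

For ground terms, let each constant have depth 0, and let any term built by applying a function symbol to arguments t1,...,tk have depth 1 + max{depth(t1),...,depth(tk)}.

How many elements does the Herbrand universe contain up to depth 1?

10

Let N_k count ground terms of depth at most k. Each non-constant term of depth ≤ k is some function symbol applied to depth-≤(k−1) arguments, giving N_k = 5 + N_{k-1}.
N_0 = 5
N_1 = 5 + 5 = 10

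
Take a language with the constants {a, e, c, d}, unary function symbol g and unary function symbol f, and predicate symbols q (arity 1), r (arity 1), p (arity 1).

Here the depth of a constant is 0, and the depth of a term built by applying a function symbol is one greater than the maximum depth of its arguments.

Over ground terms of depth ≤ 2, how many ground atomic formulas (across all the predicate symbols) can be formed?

84

First count ground terms of depth ≤ 2.
Count level by level. With function symbols g/1, f/1, the terms of depth ≤ k are the 4 constants together with each function applied to depth-≤(k−1) tuples, so N_k = 4 + N_{k-1} + N_{k-1}.
N_0 = 4
N_1 = 4 + 4 + 4 = 12
N_2 = 4 + 12 + 12 = 28
So |H| = 28.
Each predicate of arity r yields |H|^r ground atoms (one per choice of an r-tuple from H):
  q: 28;  r: 28;  p: 28
Total ground atoms: 28 + 28 + 28 = 84.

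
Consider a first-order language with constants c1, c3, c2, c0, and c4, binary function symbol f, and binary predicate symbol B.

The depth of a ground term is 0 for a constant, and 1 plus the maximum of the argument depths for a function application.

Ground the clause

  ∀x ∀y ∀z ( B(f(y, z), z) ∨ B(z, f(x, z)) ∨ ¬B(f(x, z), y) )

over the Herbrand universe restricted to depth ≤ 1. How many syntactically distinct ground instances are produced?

27000

Ground terms of depth ≤ 1:
  Write N_k for the number of ground terms of depth ≤ k. A term of depth ≤ k is either a constant or a function symbol applied to arguments of depth ≤ k−1, so N_k = 5 + N_{k-1}^2.
  N_0 = 5
  N_1 = 5 + 5^2 = 30
So there are 30 ground terms available for substitution.
The clause has 3 distinct variables (x, y, z), each appearing in the body. In the free term algebra distinct substitutions yield syntactically distinct ground instances.
Number of ground instances = 30^3 = 27000.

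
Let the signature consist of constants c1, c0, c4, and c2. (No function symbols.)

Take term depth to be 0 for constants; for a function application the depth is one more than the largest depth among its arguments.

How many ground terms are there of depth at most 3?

With no function symbols every ground term is a constant, so there are exactly 4 ground terms at every depth bound.
N_0 = 4
N_1 = 4
N_2 = 4
N_3 = 4
Explicitly: c1, c0, c4, c2.

4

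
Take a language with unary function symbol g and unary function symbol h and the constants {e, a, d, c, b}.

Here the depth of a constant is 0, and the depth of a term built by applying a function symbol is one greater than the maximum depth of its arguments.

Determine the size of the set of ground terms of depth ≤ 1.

15

Let N_k count ground terms of depth at most k. Each non-constant term of depth ≤ k is some function symbol applied to depth-≤(k−1) arguments, giving N_k = 5 + N_{k-1} + N_{k-1}.
N_0 = 5
N_1 = 5 + 5 + 5 = 15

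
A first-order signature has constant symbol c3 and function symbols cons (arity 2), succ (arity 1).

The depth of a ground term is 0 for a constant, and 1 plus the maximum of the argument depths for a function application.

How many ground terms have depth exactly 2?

10

If N_k denotes the number of depth-≤k ground terms, the 1 constant gives N_0 = 1, and each function symbol of arity r contributes N_{k-1}^r new terms at level k: N_k = 1 + N_{k-1}^2 + N_{k-1}.
N_0 = 1
N_1 = 1 + 1^2 + 1 = 3
N_2 = 1 + 3^2 + 3 = 13
Terms of depth exactly 2: N_2 − N_1 = 13 − 3 = 10.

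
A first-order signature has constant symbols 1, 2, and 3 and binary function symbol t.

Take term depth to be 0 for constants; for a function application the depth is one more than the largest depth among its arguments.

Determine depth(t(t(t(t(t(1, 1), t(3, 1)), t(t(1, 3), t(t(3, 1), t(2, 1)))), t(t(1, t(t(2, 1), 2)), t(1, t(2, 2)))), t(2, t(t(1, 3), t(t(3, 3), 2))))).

6

depth(t(1, 1)) = 1 + max(0, 0) = 1
depth(t(3, 1)) = 1 + max(0, 0) = 1
depth(t(t(1, 1), t(3, 1))) = 1 + max(1, 1) = 2
depth(t(1, 3)) = 1 + max(0, 0) = 1
depth(t(2, 1)) = 1 + max(0, 0) = 1
depth(t(t(3, 1), t(2, 1))) = 1 + max(1, 1) = 2
depth(t(t(1, 3), t(t(3, 1), t(2, 1)))) = 1 + max(1, 2) = 3
depth(t(t(t(1, 1), t(3, 1)), t(t(1, 3), t(t(3, 1), t(2, 1))))) = 1 + max(2, 3) = 4
depth(t(t(2, 1), 2)) = 1 + max(1, 0) = 2
depth(t(1, t(t(2, 1), 2))) = 1 + max(0, 2) = 3
depth(t(2, 2)) = 1 + max(0, 0) = 1
depth(t(1, t(2, 2))) = 1 + max(0, 1) = 2
depth(t(t(1, t(t(2, 1), 2)), t(1, t(2, 2)))) = 1 + max(3, 2) = 4
depth(t(t(t(t(1, 1), t(3, 1)), t(t(1, 3), t(t(3, 1), t(2, 1)))), t(t(1, t(t(2, 1), 2)), t(1, t(2, 2))))) = 1 + max(4, 4) = 5
depth(t(3, 3)) = 1 + max(0, 0) = 1
depth(t(t(3, 3), 2)) = 1 + max(1, 0) = 2
depth(t(t(1, 3), t(t(3, 3), 2))) = 1 + max(1, 2) = 3
depth(t(2, t(t(1, 3), t(t(3, 3), 2)))) = 1 + max(0, 3) = 4
depth(t(t(t(t(t(1, 1), t(3, 1)), t(t(1, 3), t(t(3, 1), t(2, 1)))), t(t(1, t(t(2, 1), 2)), t(1, t(2, 2)))), t(2, t(t(1, 3), t(t(3, 3), 2))))) = 1 + max(5, 4) = 6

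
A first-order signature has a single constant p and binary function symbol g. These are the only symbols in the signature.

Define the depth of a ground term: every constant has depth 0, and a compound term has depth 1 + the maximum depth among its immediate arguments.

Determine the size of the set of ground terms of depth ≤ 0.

If N_k denotes the number of depth-≤k ground terms, the 1 constant gives N_0 = 1, and each function symbol of arity r contributes N_{k-1}^r new terms at level k: N_k = 1 + N_{k-1}^2.
N_0 = 1

1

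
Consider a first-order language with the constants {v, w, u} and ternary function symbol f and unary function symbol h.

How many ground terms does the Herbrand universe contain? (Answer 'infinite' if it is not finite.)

The signature has at least one function symbol (f, arity 3) and at least one constant (v).
Iterating f gives infinitely many distinct ground terms: v, f(v, v, v), f(f(v, v, v), f(v, v, v), f(v, v, v)), ...
So the Herbrand universe is infinite.

infinite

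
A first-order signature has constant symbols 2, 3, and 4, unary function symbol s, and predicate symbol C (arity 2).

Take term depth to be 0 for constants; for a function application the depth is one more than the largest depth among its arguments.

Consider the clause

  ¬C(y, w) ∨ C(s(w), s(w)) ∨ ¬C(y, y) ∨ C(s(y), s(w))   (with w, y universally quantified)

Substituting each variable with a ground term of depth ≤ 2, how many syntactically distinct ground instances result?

Ground terms of depth ≤ 2:
  Let N_k = |{terms of depth ≤ k}|. Then N_0 = 3 and N_k = 3 + N_{k-1} for k ≥ 1 (one summand per function symbol, arity giving the exponent).
  N_0 = 3
  N_1 = 3 + 3 = 6
  N_2 = 3 + 6 = 9
So there are 9 ground terms available for substitution.
The clause has 2 distinct variables (w, y), each appearing in the body. In the free term algebra distinct substitutions yield syntactically distinct ground instances.
Number of ground instances = 9^2 = 81.

81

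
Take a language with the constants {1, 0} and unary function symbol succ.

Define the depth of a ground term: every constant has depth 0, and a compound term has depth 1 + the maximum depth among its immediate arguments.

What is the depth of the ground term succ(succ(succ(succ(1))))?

depth(succ(1)) = 1 + depth(1) = 1 + 0 = 1
depth(succ(succ(1))) = 1 + depth(succ(1)) = 1 + 1 = 2
depth(succ(succ(succ(1)))) = 1 + depth(succ(succ(1))) = 1 + 2 = 3
depth(succ(succ(succ(succ(1))))) = 1 + depth(succ(succ(succ(1)))) = 1 + 3 = 4

4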